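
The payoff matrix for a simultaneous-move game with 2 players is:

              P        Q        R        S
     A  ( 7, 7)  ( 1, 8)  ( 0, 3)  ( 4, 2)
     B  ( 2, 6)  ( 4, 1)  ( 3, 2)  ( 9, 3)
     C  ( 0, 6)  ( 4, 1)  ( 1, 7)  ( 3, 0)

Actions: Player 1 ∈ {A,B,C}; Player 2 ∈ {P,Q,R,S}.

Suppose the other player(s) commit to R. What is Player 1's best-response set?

u_1(A vs R) = 0
u_1(B vs R) = 3
u_1(C vs R) = 1
max payoff 3 at {B}

BR_1 = {B}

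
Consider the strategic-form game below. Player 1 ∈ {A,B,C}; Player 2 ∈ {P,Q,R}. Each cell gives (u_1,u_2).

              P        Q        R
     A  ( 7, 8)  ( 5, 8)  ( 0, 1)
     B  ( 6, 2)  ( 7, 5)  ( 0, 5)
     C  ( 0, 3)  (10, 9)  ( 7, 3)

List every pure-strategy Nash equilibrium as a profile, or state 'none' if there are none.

(A,P): NE
(A,Q): not NE [P1→C gives 10>5]
(A,R): not NE [P1→C gives 7>0; P2→Q gives 8>1]
(B,P): not NE [P1→A gives 7>6; P2→R gives 5>2]
(B,Q): not NE [P1→C gives 10>7]
(B,R): not NE [P1→C gives 7>0]
(C,P): not NE [P1→A gives 7>0; P2→Q gives 9>3]
(C,Q): NE
(C,R): not NE [P2→Q gives 9>3]

NE set: (A,P), (C,Q)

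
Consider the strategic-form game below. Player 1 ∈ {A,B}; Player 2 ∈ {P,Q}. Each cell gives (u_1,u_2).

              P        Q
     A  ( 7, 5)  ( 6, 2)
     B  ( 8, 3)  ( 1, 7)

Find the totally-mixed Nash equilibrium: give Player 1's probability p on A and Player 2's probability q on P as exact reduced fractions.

p=4/7, q=5/6

P1 indiff ⇒ q·7+(1-q)·6 = q·8+(1-q)·1 ⇒ q(-1) = (1-q)(-5) ⇒ q = 5/6
P2 indiff ⇒ p·5+(1-p)·3 = p·2+(1-p)·7 ⇒ p(3) = (1-p)(4) ⇒ p = 4/7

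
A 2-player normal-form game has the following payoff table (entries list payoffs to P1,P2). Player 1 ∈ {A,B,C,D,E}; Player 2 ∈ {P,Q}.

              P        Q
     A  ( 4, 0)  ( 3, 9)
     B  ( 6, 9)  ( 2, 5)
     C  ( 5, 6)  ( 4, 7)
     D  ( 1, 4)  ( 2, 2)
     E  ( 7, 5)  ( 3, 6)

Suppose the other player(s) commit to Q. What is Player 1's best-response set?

P1 best: {C}

u_1(A vs Q) = 3
u_1(B vs Q) = 2
u_1(C vs Q) = 4
u_1(D vs Q) = 2
u_1(E vs Q) = 3
max payoff 4 at {C}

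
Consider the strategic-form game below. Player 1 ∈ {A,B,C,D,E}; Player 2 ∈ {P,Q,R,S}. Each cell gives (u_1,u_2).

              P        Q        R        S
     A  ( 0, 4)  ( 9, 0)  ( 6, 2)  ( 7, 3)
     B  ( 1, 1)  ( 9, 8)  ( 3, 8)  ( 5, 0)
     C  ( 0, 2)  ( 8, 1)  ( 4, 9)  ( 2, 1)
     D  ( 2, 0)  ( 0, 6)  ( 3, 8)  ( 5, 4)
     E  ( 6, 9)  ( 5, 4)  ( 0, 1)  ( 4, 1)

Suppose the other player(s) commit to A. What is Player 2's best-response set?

u_2(P vs A) = 4
u_2(Q vs A) = 0
u_2(R vs A) = 2
u_2(S vs A) = 3
max payoff 4 at {P}

argmax u_2 = {P}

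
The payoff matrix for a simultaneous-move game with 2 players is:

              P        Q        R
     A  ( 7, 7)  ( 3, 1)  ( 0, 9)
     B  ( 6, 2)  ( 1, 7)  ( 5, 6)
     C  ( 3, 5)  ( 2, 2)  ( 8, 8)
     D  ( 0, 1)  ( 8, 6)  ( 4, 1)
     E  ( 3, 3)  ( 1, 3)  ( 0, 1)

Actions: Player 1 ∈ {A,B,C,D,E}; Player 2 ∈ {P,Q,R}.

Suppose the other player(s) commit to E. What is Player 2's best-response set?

BR_2 = {P,Q}

u_2(P vs E) = 3
u_2(Q vs E) = 3
u_2(R vs E) = 1
max payoff 3 at {P,Q}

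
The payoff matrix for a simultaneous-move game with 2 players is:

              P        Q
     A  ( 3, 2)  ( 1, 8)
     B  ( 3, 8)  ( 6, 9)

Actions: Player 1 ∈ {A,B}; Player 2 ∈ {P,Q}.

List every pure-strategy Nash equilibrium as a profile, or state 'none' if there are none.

NE set: (B,Q)

(A,P): not NE [P2→Q gives 8>2]
(A,Q): not NE [P1→B gives 6>1]
(B,P): not NE [P2→Q gives 9>8]
(B,Q): NE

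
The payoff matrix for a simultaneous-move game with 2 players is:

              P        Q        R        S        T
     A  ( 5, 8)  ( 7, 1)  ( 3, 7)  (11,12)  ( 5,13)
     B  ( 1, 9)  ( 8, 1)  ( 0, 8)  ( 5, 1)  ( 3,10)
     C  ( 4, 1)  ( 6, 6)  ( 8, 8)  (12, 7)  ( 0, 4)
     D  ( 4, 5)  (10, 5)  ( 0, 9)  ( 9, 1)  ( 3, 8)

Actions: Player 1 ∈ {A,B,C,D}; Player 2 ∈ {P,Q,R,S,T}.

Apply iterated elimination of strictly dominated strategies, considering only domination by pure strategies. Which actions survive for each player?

IESDS → P1:{A,C} P2:{R,S,T}

P2 drop P (T beats it: A:13>8 B:10>9 C:4>1 D:8>5)
P2 drop Q (R beats it: A:7>1 B:8>1 C:8>6 D:9>5)
P1 drop B (A beats it: R:3>0 S:11>5 T:5>3)
P1 drop D (A beats it: R:3>0 S:11>9 T:5>3)
P1→{A,C} P2→{R,S,T}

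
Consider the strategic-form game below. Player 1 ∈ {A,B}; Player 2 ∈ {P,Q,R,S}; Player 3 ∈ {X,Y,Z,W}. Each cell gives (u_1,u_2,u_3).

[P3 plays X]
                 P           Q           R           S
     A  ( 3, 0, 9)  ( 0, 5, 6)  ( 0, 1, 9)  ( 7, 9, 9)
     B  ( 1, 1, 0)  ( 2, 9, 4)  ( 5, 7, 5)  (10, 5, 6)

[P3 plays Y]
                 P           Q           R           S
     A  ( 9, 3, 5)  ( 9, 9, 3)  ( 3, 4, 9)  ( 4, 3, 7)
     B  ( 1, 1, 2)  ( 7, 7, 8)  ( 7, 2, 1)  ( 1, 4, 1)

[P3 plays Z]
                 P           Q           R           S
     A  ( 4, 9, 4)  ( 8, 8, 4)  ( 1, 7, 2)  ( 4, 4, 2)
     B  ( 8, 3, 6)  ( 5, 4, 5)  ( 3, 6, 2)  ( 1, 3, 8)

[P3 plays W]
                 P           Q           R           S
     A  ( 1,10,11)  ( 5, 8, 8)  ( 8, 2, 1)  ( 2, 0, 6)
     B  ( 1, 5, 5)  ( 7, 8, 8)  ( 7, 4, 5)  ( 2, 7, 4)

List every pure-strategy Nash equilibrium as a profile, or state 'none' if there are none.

NE set: (A,P,W), (B,Q,W)

(A,P,X): not NE [P2→S gives 9>0; P3→W gives 11>9]
(A,P,Y): not NE [P2→Q gives 9>3; P3→W gives 11>5]
(A,P,Z): not NE [P1→B gives 8>4; P3→W gives 11>4]
(A,P,W): NE
(A,Q,X): not NE [P1→B gives 2>0; P2→S gives 9>5; P3→W gives 8>6]
(A,Q,Y): not NE [P3→W gives 8>3]
(A,Q,Z): not NE [P2→P gives 9>8; P3→W gives 8>4]
(A,Q,W): not NE [P1→B gives 7>5; P2→P gives 10>8]
(A,R,X): not NE [P1→B gives 5>0; P2→S gives 9>1]
(A,R,Y): not NE [P1→B gives 7>3; P2→Q gives 9>4]
(A,R,Z): not NE [P1→B gives 3>1; P2→P gives 9>7; P3→Y gives 9>2]
(A,R,W): not NE [P2→P gives 10>2; P3→Y gives 9>1]
(A,S,X): not NE [P1→B gives 10>7]
(A,S,Y): not NE [P2→Q gives 9>3; P3→X gives 9>7]
(A,S,Z): not NE [P2→P gives 9>4; P3→X gives 9>2]
(A,S,W): not NE [P2→P gives 10>0; P3→X gives 9>6]
(B,P,X): not NE [P1→A gives 3>1; P2→Q gives 9>1; P3→Z gives 6>0]
(B,P,Y): not NE [P1→A gives 9>1; P2→Q gives 7>1; P3→Z gives 6>2]
(B,P,Z): not NE [P2→R gives 6>3]
(B,P,W): not NE [P2→Q gives 8>5; P3→Z gives 6>5]
(B,Q,X): not NE [P3→W gives 8>4]
(B,Q,Y): not NE [P1→A gives 9>7]
(B,Q,Z): not NE [P1→A gives 8>5; P2→R gives 6>4; P3→W gives 8>5]
(B,Q,W): NE
(B,R,X): not NE [P2→Q gives 9>7]
(B,R,Y): not NE [P2→Q gives 7>2; P3→W gives 5>1]
(B,R,Z): not NE [P3→W gives 5>2]
(B,R,W): not NE [P1→A gives 8>7; P2→Q gives 8>4]
(B,S,X): not NE [P2→Q gives 9>5; P3→Z gives 8>6]
(B,S,Y): not NE [P1→A gives 4>1; P2→Q gives 7>4; P3→Z gives 8>1]
(B,S,Z): not NE [P1→A gives 4>1; P2→R gives 6>3]
(B,S,W): not NE [P2→Q gives 8>7; P3→Z gives 8>4]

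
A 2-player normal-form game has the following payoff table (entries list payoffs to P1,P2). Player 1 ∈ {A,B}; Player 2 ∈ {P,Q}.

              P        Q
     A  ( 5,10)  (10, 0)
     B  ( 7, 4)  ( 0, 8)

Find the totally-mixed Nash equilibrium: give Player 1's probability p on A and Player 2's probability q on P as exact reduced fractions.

p=2/7, q=5/6

P1 indiff ⇒ q·5+(1-q)·10 = q·7+(1-q)·0 ⇒ q(-2) = (1-q)(-10) ⇒ q = 5/6
P2 indiff ⇒ p·10+(1-p)·4 = p·0+(1-p)·8 ⇒ p(10) = (1-p)(4) ⇒ p = 2/7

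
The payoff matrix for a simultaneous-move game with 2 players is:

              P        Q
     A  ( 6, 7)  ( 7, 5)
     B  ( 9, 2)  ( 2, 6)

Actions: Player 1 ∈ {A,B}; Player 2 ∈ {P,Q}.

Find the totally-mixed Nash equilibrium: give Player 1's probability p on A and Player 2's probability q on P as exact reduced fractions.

p=2/3, q=5/8

P1 indiff ⇒ q·6+(1-q)·7 = q·9+(1-q)·2 ⇒ q(-3) = (1-q)(-5) ⇒ q = 5/8
P2 indiff ⇒ p·7+(1-p)·2 = p·5+(1-p)·6 ⇒ p(2) = (1-p)(4) ⇒ p = 2/3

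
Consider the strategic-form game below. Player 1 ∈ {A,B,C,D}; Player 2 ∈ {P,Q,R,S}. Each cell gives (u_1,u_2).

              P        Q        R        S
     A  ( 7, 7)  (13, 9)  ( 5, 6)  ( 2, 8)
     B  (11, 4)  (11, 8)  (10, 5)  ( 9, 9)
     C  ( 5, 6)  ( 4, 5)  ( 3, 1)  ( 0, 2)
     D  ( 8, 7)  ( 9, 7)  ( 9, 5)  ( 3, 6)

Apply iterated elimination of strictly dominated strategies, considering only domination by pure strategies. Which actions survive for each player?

IESDS → P1:{A,B} P2:{Q,S}

P1 drop C (A beats it: P:7>5 Q:13>4 R:5>3 S:2>0)
P1 drop D (B beats it: P:11>8 Q:11>9 R:10>9 S:9>3)
P2 drop P (Q beats it: A:9>7 B:8>4)
P2 drop R (Q beats it: A:9>6 B:8>5)
P1→{A,B} P2→{Q,S}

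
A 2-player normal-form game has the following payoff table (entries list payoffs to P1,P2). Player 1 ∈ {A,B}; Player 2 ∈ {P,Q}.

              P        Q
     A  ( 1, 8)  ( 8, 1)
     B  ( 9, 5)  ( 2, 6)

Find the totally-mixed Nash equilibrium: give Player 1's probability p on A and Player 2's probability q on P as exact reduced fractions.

(p,q) = (1/8, 3/7)

P1 indiff ⇒ q·1+(1-q)·8 = q·9+(1-q)·2 ⇒ q(-8) = (1-q)(-6) ⇒ q = 3/7
P2 indiff ⇒ p·8+(1-p)·5 = p·1+(1-p)·6 ⇒ p(7) = (1-p)(1) ⇒ p = 1/8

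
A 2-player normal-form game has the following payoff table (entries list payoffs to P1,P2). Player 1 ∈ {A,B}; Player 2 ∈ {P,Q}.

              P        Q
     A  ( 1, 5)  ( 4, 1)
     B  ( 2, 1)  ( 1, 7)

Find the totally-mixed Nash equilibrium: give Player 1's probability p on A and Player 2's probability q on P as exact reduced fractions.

P1 mixes 3/5 on A; P2 mixes 3/4 on P

P1 indiff ⇒ q·1+(1-q)·4 = q·2+(1-q)·1 ⇒ q(-1) = (1-q)(-3) ⇒ q = 3/4
P2 indiff ⇒ p·5+(1-p)·1 = p·1+(1-p)·7 ⇒ p(4) = (1-p)(6) ⇒ p = 3/5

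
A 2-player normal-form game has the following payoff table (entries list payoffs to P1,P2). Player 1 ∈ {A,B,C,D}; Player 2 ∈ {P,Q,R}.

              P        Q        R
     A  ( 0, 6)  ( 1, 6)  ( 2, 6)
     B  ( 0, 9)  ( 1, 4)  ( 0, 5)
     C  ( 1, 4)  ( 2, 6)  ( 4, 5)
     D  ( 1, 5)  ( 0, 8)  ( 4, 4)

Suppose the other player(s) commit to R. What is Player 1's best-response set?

u_1(A vs R) = 2
u_1(B vs R) = 0
u_1(C vs R) = 4
u_1(D vs R) = 4
max payoff 4 at {C,D}

BR_1 = {C,D}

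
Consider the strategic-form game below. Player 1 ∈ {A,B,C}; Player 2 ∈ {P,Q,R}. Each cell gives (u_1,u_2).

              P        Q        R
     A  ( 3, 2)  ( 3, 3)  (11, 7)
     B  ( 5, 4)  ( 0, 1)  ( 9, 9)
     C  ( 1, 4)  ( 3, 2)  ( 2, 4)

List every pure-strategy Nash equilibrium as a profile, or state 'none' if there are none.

NE set: (A,R)

(A,P): not NE [P1→B gives 5>3; P2→R gives 7>2]
(A,Q): not NE [P2→R gives 7>3]
(A,R): NE
(B,P): not NE [P2→R gives 9>4]
(B,Q): not NE [P1→C gives 3>0; P2→R gives 9>1]
(B,R): not NE [P1→A gives 11>9]
(C,P): not NE [P1→B gives 5>1]
(C,Q): not NE [P2→R gives 4>2]
(C,R): not NE [P1→A gives 11>2]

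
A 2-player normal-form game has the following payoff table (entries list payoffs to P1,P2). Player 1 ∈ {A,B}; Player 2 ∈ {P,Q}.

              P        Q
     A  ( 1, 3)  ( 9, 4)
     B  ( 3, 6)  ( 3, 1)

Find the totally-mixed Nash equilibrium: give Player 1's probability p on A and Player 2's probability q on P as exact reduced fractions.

P1 mixes 5/6 on A; P2 mixes 3/4 on P

P1 indiff ⇒ q·1+(1-q)·9 = q·3+(1-q)·3 ⇒ q(-2) = (1-q)(-6) ⇒ q = 3/4
P2 indiff ⇒ p·3+(1-p)·6 = p·4+(1-p)·1 ⇒ p(-1) = (1-p)(-5) ⇒ p = 5/6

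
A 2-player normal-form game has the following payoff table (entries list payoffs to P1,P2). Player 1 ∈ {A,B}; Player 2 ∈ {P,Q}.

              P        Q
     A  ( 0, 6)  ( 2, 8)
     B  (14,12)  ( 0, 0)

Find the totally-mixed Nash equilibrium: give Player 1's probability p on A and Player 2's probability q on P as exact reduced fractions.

P1 indiff ⇒ q·0+(1-q)·2 = q·14+(1-q)·0 ⇒ q(-14) = (1-q)(-2) ⇒ q = 1/8
P2 indiff ⇒ p·6+(1-p)·12 = p·8+(1-p)·0 ⇒ p(-2) = (1-p)(-12) ⇒ p = 6/7

p=6/7, q=1/8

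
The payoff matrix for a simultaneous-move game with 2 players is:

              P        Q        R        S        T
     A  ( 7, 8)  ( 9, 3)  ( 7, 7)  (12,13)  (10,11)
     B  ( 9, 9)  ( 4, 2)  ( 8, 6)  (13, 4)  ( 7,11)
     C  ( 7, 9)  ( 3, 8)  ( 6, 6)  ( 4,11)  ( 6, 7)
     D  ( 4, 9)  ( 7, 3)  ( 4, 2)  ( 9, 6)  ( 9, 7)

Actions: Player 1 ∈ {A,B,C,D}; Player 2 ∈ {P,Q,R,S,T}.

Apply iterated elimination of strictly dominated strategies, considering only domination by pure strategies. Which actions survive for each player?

Remaining: P1:{A,B} P2:{S,T}

P1 drop C (B beats it: P:9>7 Q:4>3 R:8>6 S:13>4 T:7>6)
P1 drop D (A beats it: P:7>4 Q:9>7 R:7>4 S:12>9 T:10>9)
P2 drop P (T beats it: A:11>8 B:11>9)
P2 drop Q (R beats it: A:7>3 B:6>2)
P2 drop R (T beats it: A:11>7 B:11>6)
P1→{A,B} P2→{S,T}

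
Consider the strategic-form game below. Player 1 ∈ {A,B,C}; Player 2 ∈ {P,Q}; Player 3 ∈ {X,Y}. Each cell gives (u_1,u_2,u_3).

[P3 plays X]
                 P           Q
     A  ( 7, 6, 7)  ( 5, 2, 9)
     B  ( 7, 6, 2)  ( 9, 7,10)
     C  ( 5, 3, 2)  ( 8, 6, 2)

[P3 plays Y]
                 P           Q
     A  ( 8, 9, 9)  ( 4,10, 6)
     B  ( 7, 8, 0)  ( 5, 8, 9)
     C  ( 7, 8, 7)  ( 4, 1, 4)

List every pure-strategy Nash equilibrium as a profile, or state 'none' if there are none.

PSNE = {(B,Q,X)}

(A,P,X): not NE [P3→Y gives 9>7]
(A,P,Y): not NE [P2→Q gives 10>9]
(A,Q,X): not NE [P1→B gives 9>5; P2→P gives 6>2]
(A,Q,Y): not NE [P1→B gives 5>4; P3→X gives 9>6]
(B,P,X): not NE [P2→Q gives 7>6]
(B,P,Y): not NE [P1→A gives 8>7; P3→X gives 2>0]
(B,Q,X): NE
(B,Q,Y): not NE [P3→X gives 10>9]
(C,P,X): not NE [P1→B gives 7>5; P2→Q gives 6>3; P3→Y gives 7>2]
(C,P,Y): not NE [P1→A gives 8>7]
(C,Q,X): not NE [P1→B gives 9>8; P3→Y gives 4>2]
(C,Q,Y): not NE [P1→B gives 5>4; P2→P gives 8>1]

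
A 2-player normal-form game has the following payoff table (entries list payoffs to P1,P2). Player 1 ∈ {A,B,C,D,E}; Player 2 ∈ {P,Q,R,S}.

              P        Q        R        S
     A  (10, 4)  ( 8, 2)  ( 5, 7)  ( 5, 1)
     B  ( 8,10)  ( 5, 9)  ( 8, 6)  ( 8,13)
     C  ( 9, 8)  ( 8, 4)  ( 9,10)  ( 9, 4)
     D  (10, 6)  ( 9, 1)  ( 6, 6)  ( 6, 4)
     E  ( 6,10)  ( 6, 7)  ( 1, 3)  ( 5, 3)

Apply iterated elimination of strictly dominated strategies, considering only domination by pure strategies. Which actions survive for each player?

P1 drop B (C beats it: P:9>8 Q:8>5 R:9>8 S:9>8)
P1 drop E (C beats it: P:9>6 Q:8>6 R:9>1 S:9>5)
P2 drop Q (P beats it: A:4>2 C:8>4 D:6>1)
P2 drop S (P beats it: A:4>1 C:8>4 D:6>4)
P1→{A,C,D} P2→{P,R}

Remaining: P1:{A,C,D} P2:{P,R}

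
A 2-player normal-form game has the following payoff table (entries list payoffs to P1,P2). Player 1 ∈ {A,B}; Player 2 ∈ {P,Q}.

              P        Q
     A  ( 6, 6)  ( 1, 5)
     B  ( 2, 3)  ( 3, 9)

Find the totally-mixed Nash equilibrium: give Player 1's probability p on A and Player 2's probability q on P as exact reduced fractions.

P1 indiff ⇒ q·6+(1-q)·1 = q·2+(1-q)·3 ⇒ q(4) = (1-q)(2) ⇒ q = 1/3
P2 indiff ⇒ p·6+(1-p)·3 = p·5+(1-p)·9 ⇒ p(1) = (1-p)(6) ⇒ p = 6/7

P1 mixes 6/7 on A; P2 mixes 1/3 on P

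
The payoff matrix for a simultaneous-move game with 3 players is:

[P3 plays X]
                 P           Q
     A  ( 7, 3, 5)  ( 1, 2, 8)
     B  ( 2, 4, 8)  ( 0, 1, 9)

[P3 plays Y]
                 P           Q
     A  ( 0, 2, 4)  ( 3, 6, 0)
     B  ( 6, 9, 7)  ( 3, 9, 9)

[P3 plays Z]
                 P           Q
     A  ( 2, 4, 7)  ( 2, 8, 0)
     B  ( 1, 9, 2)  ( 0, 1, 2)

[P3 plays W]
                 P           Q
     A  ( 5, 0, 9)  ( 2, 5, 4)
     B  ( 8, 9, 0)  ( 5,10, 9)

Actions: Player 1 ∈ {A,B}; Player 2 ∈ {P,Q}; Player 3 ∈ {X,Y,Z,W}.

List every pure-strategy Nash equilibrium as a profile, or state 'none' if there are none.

(A,P,X): not NE [P3→W gives 9>5]
(A,P,Y): not NE [P1→B gives 6>0; P2→Q gives 6>2; P3→W gives 9>4]
(A,P,Z): not NE [P2→Q gives 8>4; P3→W gives 9>7]
(A,P,W): not NE [P1→B gives 8>5; P2→Q gives 5>0]
(A,Q,X): not NE [P2→P gives 3>2]
(A,Q,Y): not NE [P3→X gives 8>0]
(A,Q,Z): not NE [P3→X gives 8>0]
(A,Q,W): not NE [P1→B gives 5>2; P3→X gives 8>4]
(B,P,X): not NE [P1→A gives 7>2]
(B,P,Y): not NE [P3→X gives 8>7]
(B,P,Z): not NE [P1→A gives 2>1; P3→X gives 8>2]
(B,P,W): not NE [P2→Q gives 10>9; P3→X gives 8>0]
(B,Q,X): not NE [P1→A gives 1>0; P2→P gives 4>1]
(B,Q,Y): NE
(B,Q,Z): not NE [P1→A gives 2>0; P2→P gives 9>1; P3→W gives 9>2]
(B,Q,W): NE

NE set: (B,Q,Y), (B,Q,W)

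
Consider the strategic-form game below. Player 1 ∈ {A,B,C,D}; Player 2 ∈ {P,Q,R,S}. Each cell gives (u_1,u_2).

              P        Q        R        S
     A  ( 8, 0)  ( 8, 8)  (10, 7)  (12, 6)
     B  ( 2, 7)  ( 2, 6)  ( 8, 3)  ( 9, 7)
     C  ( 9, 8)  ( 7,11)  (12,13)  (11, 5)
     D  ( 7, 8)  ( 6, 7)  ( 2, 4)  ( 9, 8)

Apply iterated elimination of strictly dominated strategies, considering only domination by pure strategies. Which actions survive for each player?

P1 drop B (A beats it: P:8>2 Q:8>2 R:10>8 S:12>9)
P1 drop D (A beats it: P:8>7 Q:8>6 R:10>2 S:12>9)
P2 drop P (Q beats it: A:8>0 C:11>8)
P2 drop S (Q beats it: A:8>6 C:11>5)
P1→{A,C} P2→{Q,R}

Remaining: P1:{A,C} P2:{Q,R}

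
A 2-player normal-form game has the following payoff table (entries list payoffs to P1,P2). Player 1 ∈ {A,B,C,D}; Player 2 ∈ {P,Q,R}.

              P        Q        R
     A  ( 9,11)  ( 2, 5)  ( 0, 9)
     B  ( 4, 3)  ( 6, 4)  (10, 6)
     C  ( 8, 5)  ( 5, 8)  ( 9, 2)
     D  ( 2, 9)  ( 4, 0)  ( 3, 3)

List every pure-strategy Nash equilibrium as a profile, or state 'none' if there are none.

(A,P): NE
(A,Q): not NE [P1→B gives 6>2; P2→P gives 11>5]
(A,R): not NE [P1→B gives 10>0; P2→P gives 11>9]
(B,P): not NE [P1→A gives 9>4; P2→R gives 6>3]
(B,Q): not NE [P2→R gives 6>4]
(B,R): NE
(C,P): not NE [P1→A gives 9>8; P2→Q gives 8>5]
(C,Q): not NE [P1→B gives 6>5]
(C,R): not NE [P1→B gives 10>9; P2→Q gives 8>2]
(D,P): not NE [P1→A gives 9>2]
(D,Q): not NE [P1→B gives 6>4; P2→P gives 9>0]
(D,R): not NE [P1→B gives 10>3; P2→P gives 9>3]

Nash profiles: (A,P), (B,R)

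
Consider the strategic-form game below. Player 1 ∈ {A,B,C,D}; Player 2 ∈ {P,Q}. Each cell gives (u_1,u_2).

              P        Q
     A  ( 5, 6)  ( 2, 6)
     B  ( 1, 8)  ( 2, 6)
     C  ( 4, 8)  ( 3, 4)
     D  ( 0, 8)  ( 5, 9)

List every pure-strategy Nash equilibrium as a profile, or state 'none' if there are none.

NE set: (A,P), (D,Q)

(A,P): NE
(A,Q): not NE [P1→D gives 5>2]
(B,P): not NE [P1→A gives 5>1]
(B,Q): not NE [P1→D gives 5>2; P2→P gives 8>6]
(C,P): not NE [P1→A gives 5>4]
(C,Q): not NE [P1→D gives 5>3; P2→P gives 8>4]
(D,P): not NE [P1→A gives 5>0; P2→Q gives 9>8]
(D,Q): NE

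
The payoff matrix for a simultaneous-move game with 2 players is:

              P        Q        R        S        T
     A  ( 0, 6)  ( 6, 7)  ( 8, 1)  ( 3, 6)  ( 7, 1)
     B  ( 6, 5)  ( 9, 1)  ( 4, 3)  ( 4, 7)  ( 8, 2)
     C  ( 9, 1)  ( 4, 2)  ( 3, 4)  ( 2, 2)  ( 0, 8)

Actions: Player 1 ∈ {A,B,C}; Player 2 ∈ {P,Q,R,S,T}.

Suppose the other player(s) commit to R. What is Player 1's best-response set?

argmax u_1 = {A}

u_1(A vs R) = 8
u_1(B vs R) = 4
u_1(C vs R) = 3
max payoff 8 at {A}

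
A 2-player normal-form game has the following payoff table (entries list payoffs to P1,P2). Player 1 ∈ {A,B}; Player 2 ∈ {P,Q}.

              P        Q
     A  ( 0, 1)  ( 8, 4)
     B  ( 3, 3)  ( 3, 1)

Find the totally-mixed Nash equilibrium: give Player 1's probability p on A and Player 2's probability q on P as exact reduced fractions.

p=2/5, q=5/8

P1 indiff ⇒ q·0+(1-q)·8 = q·3+(1-q)·3 ⇒ q(-3) = (1-q)(-5) ⇒ q = 5/8
P2 indiff ⇒ p·1+(1-p)·3 = p·4+(1-p)·1 ⇒ p(-3) = (1-p)(-2) ⇒ p = 2/5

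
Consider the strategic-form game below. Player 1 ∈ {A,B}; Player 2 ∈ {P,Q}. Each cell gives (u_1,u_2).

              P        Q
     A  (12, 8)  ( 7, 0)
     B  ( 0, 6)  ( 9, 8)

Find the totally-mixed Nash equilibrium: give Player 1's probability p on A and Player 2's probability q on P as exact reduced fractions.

(p,q) = (1/5, 1/7)

P1 indiff ⇒ q·12+(1-q)·7 = q·0+(1-q)·9 ⇒ q(12) = (1-q)(2) ⇒ q = 1/7
P2 indiff ⇒ p·8+(1-p)·6 = p·0+(1-p)·8 ⇒ p(8) = (1-p)(2) ⇒ p = 1/5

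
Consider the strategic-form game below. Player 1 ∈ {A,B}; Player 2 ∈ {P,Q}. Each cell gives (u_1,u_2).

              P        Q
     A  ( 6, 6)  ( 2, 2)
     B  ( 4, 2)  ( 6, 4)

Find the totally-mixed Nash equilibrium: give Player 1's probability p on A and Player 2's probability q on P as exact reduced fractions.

P1 indiff ⇒ q·6+(1-q)·2 = q·4+(1-q)·6 ⇒ q(2) = (1-q)(4) ⇒ q = 2/3
P2 indiff ⇒ p·6+(1-p)·2 = p·2+(1-p)·4 ⇒ p(4) = (1-p)(2) ⇒ p = 1/3

P1 mixes 1/3 on A; P2 mixes 2/3 on P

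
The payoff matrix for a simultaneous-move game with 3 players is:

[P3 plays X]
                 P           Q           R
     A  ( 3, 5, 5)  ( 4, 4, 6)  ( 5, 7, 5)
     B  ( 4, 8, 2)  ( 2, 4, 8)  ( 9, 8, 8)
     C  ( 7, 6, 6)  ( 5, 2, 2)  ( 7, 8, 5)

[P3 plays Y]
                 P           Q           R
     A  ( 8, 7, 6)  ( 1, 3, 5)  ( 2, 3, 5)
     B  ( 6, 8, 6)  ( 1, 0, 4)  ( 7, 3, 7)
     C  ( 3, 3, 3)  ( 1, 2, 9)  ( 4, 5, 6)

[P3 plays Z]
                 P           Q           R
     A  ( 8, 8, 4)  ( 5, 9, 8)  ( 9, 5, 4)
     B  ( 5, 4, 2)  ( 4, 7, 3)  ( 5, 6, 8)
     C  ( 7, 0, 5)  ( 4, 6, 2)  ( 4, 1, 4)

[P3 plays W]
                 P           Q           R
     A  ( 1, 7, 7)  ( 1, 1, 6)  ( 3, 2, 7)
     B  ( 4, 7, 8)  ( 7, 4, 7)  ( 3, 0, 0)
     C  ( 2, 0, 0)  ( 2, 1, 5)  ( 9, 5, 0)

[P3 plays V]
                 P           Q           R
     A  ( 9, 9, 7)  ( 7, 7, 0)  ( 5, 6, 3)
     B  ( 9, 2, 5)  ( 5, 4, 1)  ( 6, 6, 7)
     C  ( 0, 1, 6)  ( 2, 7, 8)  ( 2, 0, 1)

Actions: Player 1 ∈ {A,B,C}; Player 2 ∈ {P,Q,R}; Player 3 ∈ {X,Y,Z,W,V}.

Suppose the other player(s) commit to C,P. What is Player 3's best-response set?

argmax u_3 = {X,V}

u_3(X vs C,P) = 6
u_3(Y vs C,P) = 3
u_3(Z vs C,P) = 5
u_3(W vs C,P) = 0
u_3(V vs C,P) = 6
max payoff 6 at {X,V}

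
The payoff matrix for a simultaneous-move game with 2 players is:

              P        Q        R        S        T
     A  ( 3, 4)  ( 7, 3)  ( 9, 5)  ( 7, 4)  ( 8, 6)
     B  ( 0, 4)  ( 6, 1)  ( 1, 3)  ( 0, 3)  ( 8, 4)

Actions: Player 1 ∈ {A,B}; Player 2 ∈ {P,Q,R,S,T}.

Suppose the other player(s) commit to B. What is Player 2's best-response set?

P2 best: {P,T}

u_2(P vs B) = 4
u_2(Q vs B) = 1
u_2(R vs B) = 3
u_2(S vs B) = 3
u_2(T vs B) = 4
max payoff 4 at {P,T}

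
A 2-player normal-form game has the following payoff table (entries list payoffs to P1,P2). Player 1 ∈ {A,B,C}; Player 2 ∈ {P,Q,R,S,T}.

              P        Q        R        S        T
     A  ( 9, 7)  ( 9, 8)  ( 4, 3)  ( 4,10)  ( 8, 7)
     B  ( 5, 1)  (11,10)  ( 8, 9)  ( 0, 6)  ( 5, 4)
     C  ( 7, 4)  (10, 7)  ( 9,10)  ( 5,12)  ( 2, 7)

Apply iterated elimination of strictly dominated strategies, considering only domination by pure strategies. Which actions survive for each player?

P2 drop P (Q beats it: A:8>7 B:10>1 C:7>4)
P2 drop T (S beats it: A:10>7 B:6>4 C:12>7)
P1 drop A (C beats it: Q:10>9 R:9>4 S:5>4)
P1→{B,C} P2→{Q,R,S}

Survivors P1:{B,C} P2:{Q,R,S}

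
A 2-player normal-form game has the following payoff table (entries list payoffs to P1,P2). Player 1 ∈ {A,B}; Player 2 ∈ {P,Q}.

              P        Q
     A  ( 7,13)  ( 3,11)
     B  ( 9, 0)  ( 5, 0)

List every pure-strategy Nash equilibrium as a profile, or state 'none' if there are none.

(A,P): not NE [P1→B gives 9>7]
(A,Q): not NE [P1→B gives 5>3; P2→P gives 13>11]
(B,P): NE
(B,Q): NE

Nash profiles: (B,P), (B,Q)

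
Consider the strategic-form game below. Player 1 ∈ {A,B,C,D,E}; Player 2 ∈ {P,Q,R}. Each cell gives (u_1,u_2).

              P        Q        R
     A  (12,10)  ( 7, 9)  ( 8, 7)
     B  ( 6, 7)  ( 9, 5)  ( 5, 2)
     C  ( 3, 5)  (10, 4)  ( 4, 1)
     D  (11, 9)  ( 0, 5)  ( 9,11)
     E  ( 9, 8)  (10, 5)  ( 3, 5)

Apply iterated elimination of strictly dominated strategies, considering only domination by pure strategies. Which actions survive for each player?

Remaining: P1:{A,D} P2:{P,R}

P2 drop Q (P beats it: A:10>9 B:7>5 C:5>4 D:9>5 E:8>5)
P1 drop B (A beats it: P:12>6 R:8>5)
P1 drop C (A beats it: P:12>3 R:8>4)
P1 drop E (A beats it: P:12>9 R:8>3)
P1→{A,D} P2→{P,R}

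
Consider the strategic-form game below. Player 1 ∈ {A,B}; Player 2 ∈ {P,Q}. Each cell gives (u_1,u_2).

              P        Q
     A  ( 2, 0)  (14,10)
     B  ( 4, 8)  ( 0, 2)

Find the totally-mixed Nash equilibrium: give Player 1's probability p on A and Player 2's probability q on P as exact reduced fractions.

P1 indiff ⇒ q·2+(1-q)·14 = q·4+(1-q)·0 ⇒ q(-2) = (1-q)(-14) ⇒ q = 7/8
P2 indiff ⇒ p·0+(1-p)·8 = p·10+(1-p)·2 ⇒ p(-10) = (1-p)(-6) ⇒ p = 3/8

p=3/8, q=7/8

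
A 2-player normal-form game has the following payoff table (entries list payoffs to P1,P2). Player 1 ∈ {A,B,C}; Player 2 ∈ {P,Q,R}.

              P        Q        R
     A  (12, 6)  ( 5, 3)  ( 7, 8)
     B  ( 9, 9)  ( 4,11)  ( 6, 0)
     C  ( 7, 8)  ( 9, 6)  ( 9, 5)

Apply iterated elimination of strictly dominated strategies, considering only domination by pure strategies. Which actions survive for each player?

P1 drop B (A beats it: P:12>9 Q:5>4 R:7>6)
P2 drop Q (P beats it: A:6>3 C:8>6)
P1→{A,C} P2→{P,R}

Remaining: P1:{A,C} P2:{P,R}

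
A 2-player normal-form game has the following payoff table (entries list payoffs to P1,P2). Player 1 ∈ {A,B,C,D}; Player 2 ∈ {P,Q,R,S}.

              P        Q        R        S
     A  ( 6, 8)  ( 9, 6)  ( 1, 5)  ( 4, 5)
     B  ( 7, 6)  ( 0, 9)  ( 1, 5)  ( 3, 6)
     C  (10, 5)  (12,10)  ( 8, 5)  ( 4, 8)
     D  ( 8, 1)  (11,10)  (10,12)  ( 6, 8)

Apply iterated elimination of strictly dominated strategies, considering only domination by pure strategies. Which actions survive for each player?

P1 drop A (D beats it: P:8>6 Q:11>9 R:10>1 S:6>4)
P1 drop B (C beats it: P:10>7 Q:12>0 R:8>1 S:4>3)
P2 drop P (Q beats it: C:10>5 D:10>1)
P2 drop S (Q beats it: C:10>8 D:10>8)
P1→{C,D} P2→{Q,R}

Remaining: P1:{C,D} P2:{Q,R}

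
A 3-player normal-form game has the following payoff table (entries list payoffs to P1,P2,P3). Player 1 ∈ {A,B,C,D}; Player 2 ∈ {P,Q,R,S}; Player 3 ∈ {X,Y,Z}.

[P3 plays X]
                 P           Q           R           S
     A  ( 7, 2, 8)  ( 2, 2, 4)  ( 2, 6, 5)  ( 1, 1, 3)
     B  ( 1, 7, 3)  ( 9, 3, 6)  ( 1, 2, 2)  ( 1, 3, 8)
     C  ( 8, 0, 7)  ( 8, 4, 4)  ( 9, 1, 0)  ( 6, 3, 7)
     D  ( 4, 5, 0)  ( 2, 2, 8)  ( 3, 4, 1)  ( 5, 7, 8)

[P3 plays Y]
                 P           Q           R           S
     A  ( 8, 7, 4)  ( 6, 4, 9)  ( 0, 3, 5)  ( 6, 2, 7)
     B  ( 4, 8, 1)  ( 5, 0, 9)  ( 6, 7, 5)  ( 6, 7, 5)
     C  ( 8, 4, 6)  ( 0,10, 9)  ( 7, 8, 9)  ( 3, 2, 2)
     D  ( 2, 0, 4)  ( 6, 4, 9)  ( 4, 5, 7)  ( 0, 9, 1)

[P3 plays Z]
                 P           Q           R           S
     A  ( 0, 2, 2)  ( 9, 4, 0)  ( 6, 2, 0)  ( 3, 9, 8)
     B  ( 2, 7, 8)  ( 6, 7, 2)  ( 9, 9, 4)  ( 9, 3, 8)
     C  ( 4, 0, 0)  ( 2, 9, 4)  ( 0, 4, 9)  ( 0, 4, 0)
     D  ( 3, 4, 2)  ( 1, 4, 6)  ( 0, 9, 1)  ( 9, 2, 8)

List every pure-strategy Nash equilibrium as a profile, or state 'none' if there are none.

Equilibria: none

(A,P,X): not NE [P1→C gives 8>7; P2→R gives 6>2]
(A,P,Y): not NE [P3→X gives 8>4]
(A,P,Z): not NE [P1→C gives 4>0; P2→S gives 9>2; P3→X gives 8>2]
(A,Q,X): not NE [P1→B gives 9>2; P2→R gives 6>2; P3→Y gives 9>4]
(A,Q,Y): not NE [P2→P gives 7>4]
(A,Q,Z): not NE [P2→S gives 9>4; P3→Y gives 9>0]
(A,R,X): not NE [P1→C gives 9>2]
(A,R,Y): not NE [P1→C gives 7>0; P2→P gives 7>3]
(A,R,Z): not NE [P1→B gives 9>6; P2→S gives 9>2; P3→Y gives 5>0]
(A,S,X): not NE [P1→C gives 6>1; P2→R gives 6>1; P3→Z gives 8>3]
(A,S,Y): not NE [P2→P gives 7>2; P3→Z gives 8>7]
(A,S,Z): not NE [P1→D gives 9>3]
(B,P,X): not NE [P1→C gives 8>1; P3→Z gives 8>3]
(B,P,Y): not NE [P1→C gives 8>4; P3→Z gives 8>1]
(B,P,Z): not NE [P1→C gives 4>2; P2→R gives 9>7]
(B,Q,X): not NE [P2→P gives 7>3; P3→Y gives 9>6]
(B,Q,Y): not NE [P1→D gives 6>5; P2→P gives 8>0]
(B,Q,Z): not NE [P1→A gives 9>6; P2→R gives 9>7; P3→Y gives 9>2]
(B,R,X): not NE [P1→C gives 9>1; P2→P gives 7>2; P3→Y gives 5>2]
(B,R,Y): not NE [P1→C gives 7>6; P2→P gives 8>7]
(B,R,Z): not NE [P3→Y gives 5>4]
(B,S,X): not NE [P1→C gives 6>1; P2→P gives 7>3]
(B,S,Y): not NE [P2→P gives 8>7; P3→Z gives 8>5]
(B,S,Z): not NE [P2→R gives 9>3]
(C,P,X): not NE [P2→Q gives 4>0]
(C,P,Y): not NE [P2→Q gives 10>4; P3→X gives 7>6]
(C,P,Z): not NE [P2→Q gives 9>0; P3→X gives 7>0]
(C,Q,X): not NE [P1→B gives 9>8; P3→Y gives 9>4]
(C,Q,Y): not NE [P1→D gives 6>0]
(C,Q,Z): not NE [P1→A gives 9>2; P3→Y gives 9>4]
(C,R,X): not NE [P2→Q gives 4>1; P3→Z gives 9>0]
(C,R,Y): not NE [P2→Q gives 10>8]
(C,R,Z): not NE [P1→B gives 9>0; P2→Q gives 9>4]
(C,S,X): not NE [P2→Q gives 4>3]
(C,S,Y): not NE [P1→B gives 6>3; P2→Q gives 10>2; P3→X gives 7>2]
(C,S,Z): not NE [P1→D gives 9>0; P2→Q gives 9>4; P3→X gives 7>0]
(D,P,X): not NE [P1→C gives 8>4; P2→S gives 7>5; P3→Y gives 4>0]
(D,P,Y): not NE [P1→C gives 8>2; P2→S gives 9>0]
(D,P,Z): not NE [P1→C gives 4>3; P2→R gives 9>4; P3→Y gives 4>2]
(D,Q,X): not NE [P1→B gives 9>2; P2→S gives 7>2; P3→Y gives 9>8]
(D,Q,Y): not NE [P2→S gives 9>4]
(D,Q,Z): not NE [P1→A gives 9>1; P2→R gives 9>4; P3→Y gives 9>6]
(D,R,X): not NE [P1→C gives 9>3; P2→S gives 7>4; P3→Y gives 7>1]
(D,R,Y): not NE [P1→C gives 7>4; P2→S gives 9>5]
(D,R,Z): not NE [P1→B gives 9>0; P3→Y gives 7>1]
(D,S,X): not NE [P1→C gives 6>5]
(D,S,Y): not NE [P1→B gives 6>0; P3→Z gives 8>1]
(D,S,Z): not NE [P2→R gives 9>2]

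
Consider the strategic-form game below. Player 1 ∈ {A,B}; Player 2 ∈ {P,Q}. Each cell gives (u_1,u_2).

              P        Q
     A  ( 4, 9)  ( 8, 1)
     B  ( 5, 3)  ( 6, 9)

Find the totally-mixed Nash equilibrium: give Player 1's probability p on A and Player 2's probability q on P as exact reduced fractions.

P1 mixes 3/7 on A; P2 mixes 2/3 on P

P1 indiff ⇒ q·4+(1-q)·8 = q·5+(1-q)·6 ⇒ q(-1) = (1-q)(-2) ⇒ q = 2/3
P2 indiff ⇒ p·9+(1-p)·3 = p·1+(1-p)·9 ⇒ p(8) = (1-p)(6) ⇒ p = 3/7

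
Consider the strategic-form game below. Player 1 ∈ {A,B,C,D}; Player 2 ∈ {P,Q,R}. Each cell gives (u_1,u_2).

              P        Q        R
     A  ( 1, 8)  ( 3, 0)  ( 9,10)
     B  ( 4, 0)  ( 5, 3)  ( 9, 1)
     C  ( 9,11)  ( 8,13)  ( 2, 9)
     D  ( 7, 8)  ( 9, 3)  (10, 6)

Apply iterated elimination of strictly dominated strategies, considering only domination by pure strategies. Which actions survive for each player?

Remaining: P1:{C,D} P2:{P,Q}

P1 drop A (D beats it: P:7>1 Q:9>3 R:10>9)
P1 drop B (D beats it: P:7>4 Q:9>5 R:10>9)
P2 drop R (P beats it: C:11>9 D:8>6)
P1→{C,D} P2→{P,Q}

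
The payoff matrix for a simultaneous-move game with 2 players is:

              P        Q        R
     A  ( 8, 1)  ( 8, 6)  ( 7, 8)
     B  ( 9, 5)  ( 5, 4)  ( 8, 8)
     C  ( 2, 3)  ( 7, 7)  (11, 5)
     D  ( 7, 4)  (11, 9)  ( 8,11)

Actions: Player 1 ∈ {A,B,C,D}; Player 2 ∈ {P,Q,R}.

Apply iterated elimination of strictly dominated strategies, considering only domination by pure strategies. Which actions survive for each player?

P2 drop P (R beats it: A:8>1 B:8>5 C:5>3 D:11>4)
P1 drop A (D beats it: Q:11>8 R:8>7)
P1 drop B (C beats it: Q:7>5 R:11>8)
P1→{C,D} P2→{Q,R}

IESDS → P1:{C,D} P2:{Q,R}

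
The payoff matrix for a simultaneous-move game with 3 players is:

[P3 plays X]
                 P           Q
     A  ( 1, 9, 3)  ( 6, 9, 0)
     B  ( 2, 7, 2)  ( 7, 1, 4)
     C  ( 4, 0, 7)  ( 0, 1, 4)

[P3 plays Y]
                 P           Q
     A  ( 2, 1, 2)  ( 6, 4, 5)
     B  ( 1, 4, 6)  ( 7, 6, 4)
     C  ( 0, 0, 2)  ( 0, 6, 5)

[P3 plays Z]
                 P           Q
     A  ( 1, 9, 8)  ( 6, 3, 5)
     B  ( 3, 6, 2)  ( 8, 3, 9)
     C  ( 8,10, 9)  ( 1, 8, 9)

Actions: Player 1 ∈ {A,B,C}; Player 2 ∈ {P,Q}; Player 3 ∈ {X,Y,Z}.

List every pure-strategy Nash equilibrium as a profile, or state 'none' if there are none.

PSNE = {(C,P,Z)}

(A,P,X): not NE [P1→C gives 4>1; P3→Z gives 8>3]
(A,P,Y): not NE [P2→Q gives 4>1; P3→Z gives 8>2]
(A,P,Z): not NE [P1→C gives 8>1]
(A,Q,X): not NE [P1→B gives 7>6; P3→Z gives 5>0]
(A,Q,Y): not NE [P1→B gives 7>6]
(A,Q,Z): not NE [P1→B gives 8>6; P2→P gives 9>3]
(B,P,X): not NE [P1→C gives 4>2; P3→Y gives 6>2]
(B,P,Y): not NE [P1→A gives 2>1; P2→Q gives 6>4]
(B,P,Z): not NE [P1→C gives 8>3; P3→Y gives 6>2]
(B,Q,X): not NE [P2→P gives 7>1; P3→Z gives 9>4]
(B,Q,Y): not NE [P3→Z gives 9>4]
(B,Q,Z): not NE [P2→P gives 6>3]
(C,P,X): not NE [P2→Q gives 1>0; P3→Z gives 9>7]
(C,P,Y): not NE [P1→A gives 2>0; P2→Q gives 6>0; P3→Z gives 9>2]
(C,P,Z): NE
(C,Q,X): not NE [P1→B gives 7>0; P3→Z gives 9>4]
(C,Q,Y): not NE [P1→B gives 7>0; P3→Z gives 9>5]
(C,Q,Z): not NE [P1→B gives 8>1; P2→P gives 10>8]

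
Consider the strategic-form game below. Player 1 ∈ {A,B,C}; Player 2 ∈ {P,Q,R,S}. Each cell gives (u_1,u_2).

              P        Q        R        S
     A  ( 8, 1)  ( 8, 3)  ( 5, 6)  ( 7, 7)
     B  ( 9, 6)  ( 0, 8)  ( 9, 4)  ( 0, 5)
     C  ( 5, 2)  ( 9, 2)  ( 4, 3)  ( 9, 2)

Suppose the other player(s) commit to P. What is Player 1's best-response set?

u_1(A vs P) = 8
u_1(B vs P) = 9
u_1(C vs P) = 5
max payoff 9 at {B}

P1 best: {B}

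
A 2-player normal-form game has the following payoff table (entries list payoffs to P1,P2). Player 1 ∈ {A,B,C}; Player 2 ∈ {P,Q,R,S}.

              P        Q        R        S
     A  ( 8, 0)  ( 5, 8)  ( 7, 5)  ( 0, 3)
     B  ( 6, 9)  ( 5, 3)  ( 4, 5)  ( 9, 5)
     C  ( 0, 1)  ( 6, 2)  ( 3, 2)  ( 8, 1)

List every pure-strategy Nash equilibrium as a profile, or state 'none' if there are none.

(A,P): not NE [P2→Q gives 8>0]
(A,Q): not NE [P1→C gives 6>5]
(A,R): not NE [P2→Q gives 8>5]
(A,S): not NE [P1→B gives 9>0; P2→Q gives 8>3]
(B,P): not NE [P1→A gives 8>6]
(B,Q): not NE [P1→C gives 6>5; P2→P gives 9>3]
(B,R): not NE [P1→A gives 7>4; P2→P gives 9>5]
(B,S): not NE [P2→P gives 9>5]
(C,P): not NE [P1→A gives 8>0; P2→R gives 2>1]
(C,Q): NE
(C,R): not NE [P1→A gives 7>3]
(C,S): not NE [P1→B gives 9>8; P2→R gives 2>1]

PSNE = {(C,Q)}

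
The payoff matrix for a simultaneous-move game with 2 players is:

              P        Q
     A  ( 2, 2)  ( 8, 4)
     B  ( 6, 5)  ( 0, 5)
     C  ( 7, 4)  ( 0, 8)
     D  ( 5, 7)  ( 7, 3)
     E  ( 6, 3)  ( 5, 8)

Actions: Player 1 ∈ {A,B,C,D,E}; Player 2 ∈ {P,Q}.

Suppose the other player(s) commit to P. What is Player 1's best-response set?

BR_1 = {C}

u_1(A vs P) = 2
u_1(B vs P) = 6
u_1(C vs P) = 7
u_1(D vs P) = 5
u_1(E vs P) = 6
max payoff 7 at {C}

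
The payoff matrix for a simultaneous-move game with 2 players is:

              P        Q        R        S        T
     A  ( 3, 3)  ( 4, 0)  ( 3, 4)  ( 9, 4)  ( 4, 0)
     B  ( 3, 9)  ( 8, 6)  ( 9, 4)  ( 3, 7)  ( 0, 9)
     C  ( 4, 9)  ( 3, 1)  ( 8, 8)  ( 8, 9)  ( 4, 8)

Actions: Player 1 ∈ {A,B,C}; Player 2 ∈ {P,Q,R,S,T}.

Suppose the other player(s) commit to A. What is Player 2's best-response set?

u_2(P vs A) = 3
u_2(Q vs A) = 0
u_2(R vs A) = 4
u_2(S vs A) = 4
u_2(T vs A) = 0
max payoff 4 at {R,S}

argmax u_2 = {R,S}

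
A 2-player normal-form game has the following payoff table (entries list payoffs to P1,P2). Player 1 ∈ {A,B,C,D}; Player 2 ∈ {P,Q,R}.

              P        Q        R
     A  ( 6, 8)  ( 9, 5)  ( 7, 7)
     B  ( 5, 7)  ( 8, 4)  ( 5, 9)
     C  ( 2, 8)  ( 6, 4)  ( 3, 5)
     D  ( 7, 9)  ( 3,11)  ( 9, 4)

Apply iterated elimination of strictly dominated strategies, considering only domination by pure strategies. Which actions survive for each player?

Survivors P1:{A,D} P2:{P,Q}

P1 drop B (A beats it: P:6>5 Q:9>8 R:7>5)
P1 drop C (A beats it: P:6>2 Q:9>6 R:7>3)
P2 drop R (P beats it: A:8>7 D:9>4)
P1→{A,D} P2→{P,Q}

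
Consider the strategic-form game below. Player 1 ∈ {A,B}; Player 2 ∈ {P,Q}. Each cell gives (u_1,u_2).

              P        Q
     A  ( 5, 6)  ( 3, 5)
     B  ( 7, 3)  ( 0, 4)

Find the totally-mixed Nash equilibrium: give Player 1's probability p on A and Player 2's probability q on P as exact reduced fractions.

P1 mixes 1/2 on A; P2 mixes 3/5 on P

P1 indiff ⇒ q·5+(1-q)·3 = q·7+(1-q)·0 ⇒ q(-2) = (1-q)(-3) ⇒ q = 3/5
P2 indiff ⇒ p·6+(1-p)·3 = p·5+(1-p)·4 ⇒ p(1) = (1-p)(1) ⇒ p = 1/2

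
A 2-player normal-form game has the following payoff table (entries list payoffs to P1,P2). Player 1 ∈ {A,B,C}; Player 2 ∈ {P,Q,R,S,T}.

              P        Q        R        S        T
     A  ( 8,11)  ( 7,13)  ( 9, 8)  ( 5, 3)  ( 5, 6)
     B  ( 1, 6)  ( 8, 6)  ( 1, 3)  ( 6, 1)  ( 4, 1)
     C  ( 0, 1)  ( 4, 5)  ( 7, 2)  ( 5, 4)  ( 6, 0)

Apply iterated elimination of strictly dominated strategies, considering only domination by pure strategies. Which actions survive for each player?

Survivors P1:{A,B} P2:{P,Q}

P2 drop R (Q beats it: A:13>8 B:6>3 C:5>2)
P2 drop S (Q beats it: A:13>3 B:6>1 C:5>4)
P2 drop T (P beats it: A:11>6 B:6>1 C:1>0)
P1 drop C (A beats it: P:8>0 Q:7>4)
P1→{A,B} P2→{P,Q}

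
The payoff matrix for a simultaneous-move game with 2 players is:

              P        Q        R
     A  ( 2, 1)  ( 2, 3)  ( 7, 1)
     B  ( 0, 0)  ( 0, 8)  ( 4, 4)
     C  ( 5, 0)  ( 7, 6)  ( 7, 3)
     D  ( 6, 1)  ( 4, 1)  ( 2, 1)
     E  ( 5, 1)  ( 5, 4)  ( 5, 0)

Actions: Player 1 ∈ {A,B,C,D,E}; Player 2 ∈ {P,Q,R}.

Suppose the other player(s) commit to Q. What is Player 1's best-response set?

u_1(A vs Q) = 2
u_1(B vs Q) = 0
u_1(C vs Q) = 7
u_1(D vs Q) = 4
u_1(E vs Q) = 5
max payoff 7 at {C}

BR_1 = {C}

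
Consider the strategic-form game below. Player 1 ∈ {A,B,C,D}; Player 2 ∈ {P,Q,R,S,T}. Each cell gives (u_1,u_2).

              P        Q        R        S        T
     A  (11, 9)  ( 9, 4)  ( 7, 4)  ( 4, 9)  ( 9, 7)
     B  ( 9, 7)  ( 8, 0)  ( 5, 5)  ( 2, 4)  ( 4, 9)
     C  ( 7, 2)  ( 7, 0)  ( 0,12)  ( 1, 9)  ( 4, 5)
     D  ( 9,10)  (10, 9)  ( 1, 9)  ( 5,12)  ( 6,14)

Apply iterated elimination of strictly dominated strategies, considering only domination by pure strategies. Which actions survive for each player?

P1 drop B (A beats it: P:11>9 Q:9>8 R:7>5 S:4>2 T:9>4)
P1 drop C (A beats it: P:11>7 Q:9>7 R:7>0 S:4>1 T:9>4)
P2 drop Q (P beats it: A:9>4 D:10>9)
P2 drop R (P beats it: A:9>4 D:10>9)
P1→{A,D} P2→{P,S,T}

IESDS → P1:{A,D} P2:{P,S,T}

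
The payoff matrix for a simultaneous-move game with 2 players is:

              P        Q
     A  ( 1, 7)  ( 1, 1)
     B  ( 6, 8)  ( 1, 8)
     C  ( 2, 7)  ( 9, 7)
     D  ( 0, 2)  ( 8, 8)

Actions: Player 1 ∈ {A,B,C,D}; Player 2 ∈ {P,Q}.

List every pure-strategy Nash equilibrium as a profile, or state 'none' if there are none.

PSNE = {(B,P), (C,Q)}

(A,P): not NE [P1→B gives 6>1]
(A,Q): not NE [P1→C gives 9>1; P2→P gives 7>1]
(B,P): NE
(B,Q): not NE [P1→C gives 9>1]
(C,P): not NE [P1→B gives 6>2]
(C,Q): NE
(D,P): not NE [P1→B gives 6>0; P2→Q gives 8>2]
(D,Q): not NE [P1→C gives 9>8]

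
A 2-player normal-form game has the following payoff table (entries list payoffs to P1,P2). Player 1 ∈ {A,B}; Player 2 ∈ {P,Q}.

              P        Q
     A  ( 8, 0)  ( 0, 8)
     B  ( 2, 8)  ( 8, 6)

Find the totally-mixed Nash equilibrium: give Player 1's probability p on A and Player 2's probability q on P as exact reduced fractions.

(p,q) = (1/5, 4/7)

P1 indiff ⇒ q·8+(1-q)·0 = q·2+(1-q)·8 ⇒ q(6) = (1-q)(8) ⇒ q = 4/7
P2 indiff ⇒ p·0+(1-p)·8 = p·8+(1-p)·6 ⇒ p(-8) = (1-p)(-2) ⇒ p = 1/5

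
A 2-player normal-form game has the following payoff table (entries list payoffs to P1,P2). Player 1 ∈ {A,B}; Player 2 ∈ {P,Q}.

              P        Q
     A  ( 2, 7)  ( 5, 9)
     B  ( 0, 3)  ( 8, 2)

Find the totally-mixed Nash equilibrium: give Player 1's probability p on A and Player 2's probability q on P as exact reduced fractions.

(p,q) = (1/3, 3/5)

P1 indiff ⇒ q·2+(1-q)·5 = q·0+(1-q)·8 ⇒ q(2) = (1-q)(3) ⇒ q = 3/5
P2 indiff ⇒ p·7+(1-p)·3 = p·9+(1-p)·2 ⇒ p(-2) = (1-p)(-1) ⇒ p = 1/3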